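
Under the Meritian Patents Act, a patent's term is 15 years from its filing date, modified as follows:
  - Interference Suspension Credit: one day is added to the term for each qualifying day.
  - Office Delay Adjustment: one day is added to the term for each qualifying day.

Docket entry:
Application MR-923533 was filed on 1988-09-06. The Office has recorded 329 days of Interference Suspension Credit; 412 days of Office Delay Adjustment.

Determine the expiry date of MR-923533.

September 16, 2005

Base term: filing date + 15 years → 6 September 2003.
Interference Suspension Credit: +329 days → 31 July 2004.
Office Delay Adjustment: +412 days → 16 September 2005.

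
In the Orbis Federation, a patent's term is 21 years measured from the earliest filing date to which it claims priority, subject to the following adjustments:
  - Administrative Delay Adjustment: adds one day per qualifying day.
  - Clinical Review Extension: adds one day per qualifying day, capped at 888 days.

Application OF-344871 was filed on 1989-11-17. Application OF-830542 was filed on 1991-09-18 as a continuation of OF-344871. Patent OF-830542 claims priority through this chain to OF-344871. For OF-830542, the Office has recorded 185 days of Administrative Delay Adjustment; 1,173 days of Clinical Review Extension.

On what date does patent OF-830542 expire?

Earliest priority filing: 17 November 1989.
Base term: 17 November 1989 + 21 years → 17 November 2010.
Administrative Delay Adjustment: +185 days → 21 May 2011.
Clinical Review Extension: 1173 days claimed exceeds the 888-day cap, so +888 days → 25 October 2013.

October 25, 2013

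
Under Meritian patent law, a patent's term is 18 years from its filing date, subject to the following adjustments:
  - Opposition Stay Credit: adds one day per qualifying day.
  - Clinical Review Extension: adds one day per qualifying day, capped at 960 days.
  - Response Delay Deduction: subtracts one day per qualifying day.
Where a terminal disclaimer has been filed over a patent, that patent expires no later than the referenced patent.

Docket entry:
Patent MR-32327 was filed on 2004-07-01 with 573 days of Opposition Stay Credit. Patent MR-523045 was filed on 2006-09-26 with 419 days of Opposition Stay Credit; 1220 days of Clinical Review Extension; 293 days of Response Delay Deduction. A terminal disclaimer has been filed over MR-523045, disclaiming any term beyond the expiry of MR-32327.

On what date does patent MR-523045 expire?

Natural term of MR-523045:
  Base: filing + 18 years → 26 September 2024.
  Opposition Stay Credit: +419 days → 19 November 2025.
  Clinical Review Extension: 1220 days claimed exceeds the 960-day cap, so +960 days → 6 July 2028.
  Response Delay Deduction: −293 days → 17 September 2027.
Expiry of referenced patent MR-32327:
  Base: filing + 18 years → 1 July 2022.
  Opposition Stay Credit: +573 days → 25 January 2024.
Terminal disclaimer: MR-523045 expires on the earlier of 17 September 2027 and 25 January 2024.

2024-01-25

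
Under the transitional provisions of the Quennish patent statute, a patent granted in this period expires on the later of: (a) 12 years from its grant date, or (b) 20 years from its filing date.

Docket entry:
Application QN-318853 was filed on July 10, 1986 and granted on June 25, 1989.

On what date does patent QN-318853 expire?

July 10, 2006

(a) grant + 12 years → 25 June 2001.
(b) filing + 20 years → 10 July 2006.
Later of the two: 10 July 2006.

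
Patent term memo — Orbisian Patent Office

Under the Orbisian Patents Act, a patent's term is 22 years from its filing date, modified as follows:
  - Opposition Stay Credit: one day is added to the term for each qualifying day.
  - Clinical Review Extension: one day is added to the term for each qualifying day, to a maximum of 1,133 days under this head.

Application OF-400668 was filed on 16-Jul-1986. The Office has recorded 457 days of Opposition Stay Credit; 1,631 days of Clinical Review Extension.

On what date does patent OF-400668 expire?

Base term: filing date + 22 years → 16 July 2008.
Opposition Stay Credit: +457 days → 16 October 2009.
Clinical Review Extension: 1631 days claimed exceeds the 1133-day cap, so +1133 days → 22 November 2012.

November 22, 2012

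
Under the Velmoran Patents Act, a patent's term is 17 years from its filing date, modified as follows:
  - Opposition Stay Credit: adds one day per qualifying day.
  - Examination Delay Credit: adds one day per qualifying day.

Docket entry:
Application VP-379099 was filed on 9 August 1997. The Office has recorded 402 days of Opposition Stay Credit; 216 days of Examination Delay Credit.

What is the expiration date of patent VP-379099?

Base term: filing date + 17 years → 9 August 2014.
Opposition Stay Credit: +402 days → 15 September 2015.
Examination Delay Credit: +216 days → 18 April 2016.

April 18, 2016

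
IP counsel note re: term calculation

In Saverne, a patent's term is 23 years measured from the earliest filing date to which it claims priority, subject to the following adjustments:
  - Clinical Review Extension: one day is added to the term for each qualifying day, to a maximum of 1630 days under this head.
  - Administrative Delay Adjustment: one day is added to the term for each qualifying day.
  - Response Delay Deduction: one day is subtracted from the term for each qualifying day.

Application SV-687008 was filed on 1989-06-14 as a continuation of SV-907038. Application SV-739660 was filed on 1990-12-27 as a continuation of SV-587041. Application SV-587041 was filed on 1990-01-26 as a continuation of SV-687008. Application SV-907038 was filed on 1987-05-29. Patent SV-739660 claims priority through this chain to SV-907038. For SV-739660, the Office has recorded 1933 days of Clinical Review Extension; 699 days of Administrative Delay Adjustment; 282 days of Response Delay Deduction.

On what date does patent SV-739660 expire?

2016-01-05

Earliest priority filing: 29 May 1987.
Base term: 29 May 1987 + 23 years → 29 May 2010.
Clinical Review Extension: 1933 days claimed exceeds the 1630-day cap, so +1630 days → 14 November 2014.
Administrative Delay Adjustment: +699 days → 13 October 2016.
Response Delay Deduction: −282 days → 5 January 2016.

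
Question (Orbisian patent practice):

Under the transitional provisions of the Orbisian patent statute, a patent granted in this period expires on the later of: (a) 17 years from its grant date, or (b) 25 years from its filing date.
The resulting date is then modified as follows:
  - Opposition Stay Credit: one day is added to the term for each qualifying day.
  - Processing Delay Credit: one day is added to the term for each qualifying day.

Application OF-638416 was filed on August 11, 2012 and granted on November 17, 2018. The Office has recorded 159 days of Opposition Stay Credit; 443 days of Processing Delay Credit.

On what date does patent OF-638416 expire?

April 5, 2039

(a) grant + 17 years → 17 November 2035.
(b) filing + 25 years → 11 August 2037.
Later of the two: 11 August 2037.
Opposition Stay Credit: +159 days → 17 January 2038.
Processing Delay Credit: +443 days → 5 April 2039.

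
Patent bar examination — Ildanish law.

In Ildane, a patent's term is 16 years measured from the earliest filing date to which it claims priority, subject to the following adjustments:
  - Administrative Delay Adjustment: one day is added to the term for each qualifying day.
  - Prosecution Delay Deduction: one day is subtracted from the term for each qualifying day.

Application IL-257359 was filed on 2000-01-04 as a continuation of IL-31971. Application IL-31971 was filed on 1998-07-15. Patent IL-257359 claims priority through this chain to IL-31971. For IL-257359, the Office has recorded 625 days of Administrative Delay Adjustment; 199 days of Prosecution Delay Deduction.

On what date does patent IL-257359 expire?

September 14, 2015

Earliest priority filing: 15 July 1998.
Base term: 15 July 1998 + 16 years → 15 July 2014.
Administrative Delay Adjustment: +625 days → 31 March 2016.
Prosecution Delay Deduction: −199 days → 14 September 2015.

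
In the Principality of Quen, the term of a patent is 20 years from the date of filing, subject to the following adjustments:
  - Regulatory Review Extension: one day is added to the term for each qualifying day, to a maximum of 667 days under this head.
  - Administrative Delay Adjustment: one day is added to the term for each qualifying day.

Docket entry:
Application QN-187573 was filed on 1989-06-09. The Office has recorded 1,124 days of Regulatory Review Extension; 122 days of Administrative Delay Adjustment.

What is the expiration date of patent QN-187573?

2011-08-07

Base term: filing date + 20 years → 9 June 2009.
Regulatory Review Extension: 1124 days claimed exceeds the 667-day cap, so +667 days → 7 April 2011.
Administrative Delay Adjustment: +122 days → 7 August 2011.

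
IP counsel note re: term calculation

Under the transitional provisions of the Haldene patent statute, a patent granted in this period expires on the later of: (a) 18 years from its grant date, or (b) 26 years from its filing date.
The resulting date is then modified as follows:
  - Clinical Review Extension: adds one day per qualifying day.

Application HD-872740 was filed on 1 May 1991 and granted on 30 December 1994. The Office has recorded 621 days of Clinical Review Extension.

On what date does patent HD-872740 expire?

(a) grant + 18 years → 30 December 2012.
(b) filing + 26 years → 1 May 2017.
Later of the two: 1 May 2017.
Clinical Review Extension: +621 days → 12 January 2019.

2019-01-12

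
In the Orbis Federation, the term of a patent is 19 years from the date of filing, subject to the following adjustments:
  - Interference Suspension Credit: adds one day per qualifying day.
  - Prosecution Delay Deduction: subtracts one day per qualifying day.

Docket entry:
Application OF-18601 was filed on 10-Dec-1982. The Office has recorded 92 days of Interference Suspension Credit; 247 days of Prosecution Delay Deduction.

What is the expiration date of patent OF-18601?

Base term: filing date + 19 years → 10 December 2001.
Interference Suspension Credit: +92 days → 12 March 2002.
Prosecution Delay Deduction: −247 days → 8 July 2001.

2001-07-08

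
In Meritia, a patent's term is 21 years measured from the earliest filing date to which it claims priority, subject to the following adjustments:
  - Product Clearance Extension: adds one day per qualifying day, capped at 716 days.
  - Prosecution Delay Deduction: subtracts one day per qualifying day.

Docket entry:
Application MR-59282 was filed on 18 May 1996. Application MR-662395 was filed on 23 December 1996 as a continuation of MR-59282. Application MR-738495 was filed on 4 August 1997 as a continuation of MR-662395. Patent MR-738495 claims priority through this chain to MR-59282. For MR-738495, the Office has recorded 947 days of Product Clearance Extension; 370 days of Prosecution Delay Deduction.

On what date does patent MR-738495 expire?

2018-04-29

Earliest priority filing: 18 May 1996.
Base term: 18 May 1996 + 21 years → 18 May 2017.
Product Clearance Extension: 947 days claimed exceeds the 716-day cap, so +716 days → 4 May 2019.
Prosecution Delay Deduction: −370 days → 29 April 2018.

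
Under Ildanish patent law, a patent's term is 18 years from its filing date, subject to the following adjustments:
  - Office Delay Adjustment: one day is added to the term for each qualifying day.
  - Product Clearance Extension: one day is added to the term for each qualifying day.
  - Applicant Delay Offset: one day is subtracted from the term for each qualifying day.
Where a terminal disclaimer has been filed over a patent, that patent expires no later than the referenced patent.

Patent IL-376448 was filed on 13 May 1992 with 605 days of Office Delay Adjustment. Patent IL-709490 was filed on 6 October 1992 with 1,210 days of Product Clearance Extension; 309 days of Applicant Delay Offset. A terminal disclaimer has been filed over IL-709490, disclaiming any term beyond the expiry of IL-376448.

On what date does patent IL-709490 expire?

2012-01-08

Natural term of IL-709490:
  Base: filing + 18 years → 6 October 2010.
  Product Clearance Extension: +1210 days → 28 January 2014.
  Applicant Delay Offset: −309 days → 25 March 2013.
Expiry of referenced patent IL-376448:
  Base: filing + 18 years → 13 May 2010.
  Office Delay Adjustment: +605 days → 8 January 2012.
Terminal disclaimer: IL-709490 expires on the earlier of 25 March 2013 and 8 January 2012.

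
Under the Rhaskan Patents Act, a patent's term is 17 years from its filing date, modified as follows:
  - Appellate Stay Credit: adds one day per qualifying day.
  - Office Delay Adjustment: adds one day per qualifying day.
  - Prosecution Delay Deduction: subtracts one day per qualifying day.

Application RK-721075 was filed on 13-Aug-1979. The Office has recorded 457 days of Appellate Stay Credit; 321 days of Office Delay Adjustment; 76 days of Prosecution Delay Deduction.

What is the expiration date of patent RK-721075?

Base term: filing date + 17 years → 13 August 1996.
Appellate Stay Credit: +457 days → 13 November 1997.
Office Delay Adjustment: +321 days → 30 September 1998.
Prosecution Delay Deduction: −76 days → 16 July 1998.

July 16, 1998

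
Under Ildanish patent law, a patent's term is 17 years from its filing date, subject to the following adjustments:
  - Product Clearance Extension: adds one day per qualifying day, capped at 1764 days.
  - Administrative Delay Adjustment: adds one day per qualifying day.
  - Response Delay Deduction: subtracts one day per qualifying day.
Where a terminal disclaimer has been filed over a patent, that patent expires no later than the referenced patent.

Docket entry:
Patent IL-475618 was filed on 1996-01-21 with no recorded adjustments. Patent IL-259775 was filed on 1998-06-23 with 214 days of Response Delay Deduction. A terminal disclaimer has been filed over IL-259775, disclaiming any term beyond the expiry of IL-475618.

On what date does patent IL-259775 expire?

January 21, 2013

Natural term of IL-259775:
  Base: filing + 17 years → 23 June 2015.
  Response Delay Deduction: −214 days → 21 November 2014.
Expiry of referenced patent IL-475618:
  Base: filing + 17 years → 21 January 2013.
Terminal disclaimer: IL-259775 expires on the earlier of 21 November 2014 and 21 January 2013.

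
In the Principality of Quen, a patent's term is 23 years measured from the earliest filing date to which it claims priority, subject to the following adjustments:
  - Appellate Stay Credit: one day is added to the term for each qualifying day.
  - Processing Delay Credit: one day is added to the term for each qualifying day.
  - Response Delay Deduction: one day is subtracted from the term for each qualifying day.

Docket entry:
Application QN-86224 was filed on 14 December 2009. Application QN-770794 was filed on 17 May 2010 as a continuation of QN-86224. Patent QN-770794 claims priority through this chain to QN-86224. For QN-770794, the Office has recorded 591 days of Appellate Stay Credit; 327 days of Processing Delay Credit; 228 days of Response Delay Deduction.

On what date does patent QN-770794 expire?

Earliest priority filing: 14 December 2009.
Base term: 14 December 2009 + 23 years → 14 December 2032.
Appellate Stay Credit: +591 days → 28 July 2034.
Processing Delay Credit: +327 days → 20 June 2035.
Response Delay Deduction: −228 days → 4 November 2034.

November 4, 2034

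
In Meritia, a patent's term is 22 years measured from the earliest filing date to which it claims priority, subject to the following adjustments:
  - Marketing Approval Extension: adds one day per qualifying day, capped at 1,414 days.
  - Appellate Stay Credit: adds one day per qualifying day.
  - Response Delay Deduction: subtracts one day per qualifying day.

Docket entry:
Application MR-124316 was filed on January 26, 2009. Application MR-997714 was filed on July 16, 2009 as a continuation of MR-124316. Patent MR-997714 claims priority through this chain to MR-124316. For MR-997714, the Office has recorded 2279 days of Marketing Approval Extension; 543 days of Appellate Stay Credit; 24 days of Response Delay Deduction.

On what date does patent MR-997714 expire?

Earliest priority filing: 26 January 2009.
Base term: 26 January 2009 + 22 years → 26 January 2031.
Marketing Approval Extension: 2279 days claimed exceeds the 1414-day cap, so +1414 days → 10 December 2034.
Appellate Stay Credit: +543 days → 5 June 2036.
Response Delay Deduction: −24 days → 12 May 2036.

May 12, 2036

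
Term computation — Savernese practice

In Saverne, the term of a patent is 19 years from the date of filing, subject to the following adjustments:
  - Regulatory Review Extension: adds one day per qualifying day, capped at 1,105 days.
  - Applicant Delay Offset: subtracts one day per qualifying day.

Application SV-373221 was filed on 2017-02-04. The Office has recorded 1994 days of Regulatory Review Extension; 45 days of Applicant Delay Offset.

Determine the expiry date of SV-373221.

2038-12-30

Base term: filing date + 19 years → 4 February 2036.
Regulatory Review Extension: 1994 days claimed exceeds the 1105-day cap, so +1105 days → 13 February 2039.
Applicant Delay Offset: −45 days → 30 December 2038.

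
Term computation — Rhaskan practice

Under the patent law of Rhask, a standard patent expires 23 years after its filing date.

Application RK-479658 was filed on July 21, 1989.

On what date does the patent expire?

2012-07-21

Filing date + 23 years → 21 July 2012.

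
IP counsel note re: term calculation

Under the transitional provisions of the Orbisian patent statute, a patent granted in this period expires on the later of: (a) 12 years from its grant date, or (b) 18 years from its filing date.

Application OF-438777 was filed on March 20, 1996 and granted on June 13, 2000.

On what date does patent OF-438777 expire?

(a) grant + 12 years → 13 June 2012.
(b) filing + 18 years → 20 March 2014.
Later of the two: 20 March 2014.

March 20, 2014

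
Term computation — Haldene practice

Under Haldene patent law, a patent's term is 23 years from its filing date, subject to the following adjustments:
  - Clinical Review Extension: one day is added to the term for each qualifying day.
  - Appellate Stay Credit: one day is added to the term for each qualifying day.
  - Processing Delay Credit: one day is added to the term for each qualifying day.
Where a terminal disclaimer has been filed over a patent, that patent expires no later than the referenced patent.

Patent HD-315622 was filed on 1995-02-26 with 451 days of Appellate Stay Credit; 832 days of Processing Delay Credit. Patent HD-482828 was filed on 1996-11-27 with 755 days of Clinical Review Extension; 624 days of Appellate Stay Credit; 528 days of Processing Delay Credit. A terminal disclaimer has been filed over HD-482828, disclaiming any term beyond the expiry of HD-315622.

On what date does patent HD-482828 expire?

Natural term of HD-482828:
  Base: filing + 23 years → 27 November 2019.
  Clinical Review Extension: +755 days → 21 December 2021.
  Appellate Stay Credit: +624 days → 6 September 2023.
  Processing Delay Credit: +528 days → 15 February 2025.
Expiry of referenced patent HD-315622:
  Base: filing + 23 years → 26 February 2018.
  Appellate Stay Credit: +451 days → 23 May 2019.
  Processing Delay Credit: +832 days → 1 September 2021.
Terminal disclaimer: HD-482828 expires on the earlier of 15 February 2025 and 1 September 2021.

2021-09-01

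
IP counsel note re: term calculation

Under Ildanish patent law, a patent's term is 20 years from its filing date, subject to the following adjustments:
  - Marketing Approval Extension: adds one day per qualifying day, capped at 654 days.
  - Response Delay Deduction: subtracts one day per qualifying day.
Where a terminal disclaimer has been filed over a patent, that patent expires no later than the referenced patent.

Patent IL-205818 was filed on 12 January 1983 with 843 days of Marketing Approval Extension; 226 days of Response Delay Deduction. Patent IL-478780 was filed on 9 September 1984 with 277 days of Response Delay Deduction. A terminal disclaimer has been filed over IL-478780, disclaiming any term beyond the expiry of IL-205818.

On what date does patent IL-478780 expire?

December 7, 2003

Natural term of IL-478780:
  Base: filing + 20 years → 9 September 2004.
  Response Delay Deduction: −277 days → 7 December 2003.
Expiry of referenced patent IL-205818:
  Base: filing + 20 years → 12 January 2003.
  Marketing Approval Extension: 843 days claimed exceeds the 654-day cap, so +654 days → 27 October 2004.
  Response Delay Deduction: −226 days → 15 March 2004.
Terminal disclaimer: IL-478780 expires on the earlier of 7 December 2003 and 15 March 2004.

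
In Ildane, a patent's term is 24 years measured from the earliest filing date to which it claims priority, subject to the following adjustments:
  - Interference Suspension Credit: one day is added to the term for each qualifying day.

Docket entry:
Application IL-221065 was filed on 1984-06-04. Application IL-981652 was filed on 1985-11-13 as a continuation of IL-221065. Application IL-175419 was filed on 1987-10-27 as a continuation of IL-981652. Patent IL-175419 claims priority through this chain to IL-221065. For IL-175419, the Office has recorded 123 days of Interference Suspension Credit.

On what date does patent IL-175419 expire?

October 5, 2008

Earliest priority filing: 4 June 1984.
Base term: 4 June 1984 + 24 years → 4 June 2008.
Interference Suspension Credit: +123 days → 5 October 2008.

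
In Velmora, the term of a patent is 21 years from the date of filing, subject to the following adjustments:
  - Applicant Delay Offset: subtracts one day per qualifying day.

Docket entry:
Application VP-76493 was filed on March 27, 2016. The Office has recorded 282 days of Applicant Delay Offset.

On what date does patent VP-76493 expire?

Base term: filing date + 21 years → 27 March 2037.
Applicant Delay Offset: −282 days → 18 June 2036.

2036-06-18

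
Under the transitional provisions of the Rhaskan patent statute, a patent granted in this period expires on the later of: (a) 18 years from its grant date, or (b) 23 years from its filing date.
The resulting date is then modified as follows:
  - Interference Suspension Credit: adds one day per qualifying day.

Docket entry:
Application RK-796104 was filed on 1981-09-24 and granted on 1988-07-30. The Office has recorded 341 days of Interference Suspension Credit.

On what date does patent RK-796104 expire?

July 6, 2007

(a) grant + 18 years → 30 July 2006.
(b) filing + 23 years → 24 September 2004.
Later of the two: 30 July 2006.
Interference Suspension Credit: +341 days → 6 July 2007.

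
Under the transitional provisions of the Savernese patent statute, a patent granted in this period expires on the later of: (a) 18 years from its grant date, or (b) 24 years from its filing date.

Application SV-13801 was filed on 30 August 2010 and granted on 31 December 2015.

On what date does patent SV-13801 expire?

(a) grant + 18 years → 31 December 2033.
(b) filing + 24 years → 30 August 2034.
Later of the two: 30 August 2034.

August 30, 2034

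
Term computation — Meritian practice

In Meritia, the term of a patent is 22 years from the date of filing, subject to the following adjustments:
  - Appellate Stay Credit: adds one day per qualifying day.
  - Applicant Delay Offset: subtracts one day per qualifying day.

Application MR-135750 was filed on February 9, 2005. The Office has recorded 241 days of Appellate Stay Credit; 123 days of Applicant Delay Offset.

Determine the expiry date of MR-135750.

Base term: filing date + 22 years → 9 February 2027.
Appellate Stay Credit: +241 days → 8 October 2027.
Applicant Delay Offset: −123 days → 7 June 2027.

June 7, 2027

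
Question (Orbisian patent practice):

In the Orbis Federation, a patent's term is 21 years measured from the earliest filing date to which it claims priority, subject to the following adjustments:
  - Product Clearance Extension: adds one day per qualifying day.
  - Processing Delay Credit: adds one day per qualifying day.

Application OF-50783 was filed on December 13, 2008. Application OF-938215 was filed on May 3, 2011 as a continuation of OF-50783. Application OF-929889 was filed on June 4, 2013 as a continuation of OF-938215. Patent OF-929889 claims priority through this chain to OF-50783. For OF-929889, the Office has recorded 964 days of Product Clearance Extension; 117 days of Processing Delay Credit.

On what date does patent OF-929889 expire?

November 28, 2032

Earliest priority filing: 13 December 2008.
Base term: 13 December 2008 + 21 years → 13 December 2029.
Product Clearance Extension: +964 days → 3 August 2032.
Processing Delay Credit: +117 days → 28 November 2032.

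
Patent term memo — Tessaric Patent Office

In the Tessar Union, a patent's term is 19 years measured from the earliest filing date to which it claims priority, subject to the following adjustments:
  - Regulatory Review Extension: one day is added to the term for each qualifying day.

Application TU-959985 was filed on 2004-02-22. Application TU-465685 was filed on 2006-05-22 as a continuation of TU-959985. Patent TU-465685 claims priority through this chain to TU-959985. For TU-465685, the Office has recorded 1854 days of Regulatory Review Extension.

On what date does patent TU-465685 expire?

2028-03-21

Earliest priority filing: 22 February 2004.
Base term: 22 February 2004 + 19 years → 22 February 2023.
Regulatory Review Extension: +1854 days → 21 March 2028.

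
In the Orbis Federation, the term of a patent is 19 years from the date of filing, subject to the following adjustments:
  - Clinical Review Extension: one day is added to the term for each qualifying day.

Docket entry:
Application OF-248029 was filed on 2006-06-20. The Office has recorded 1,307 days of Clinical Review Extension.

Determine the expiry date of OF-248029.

January 17, 2029

Base term: filing date + 19 years → 20 June 2025.
Clinical Review Extension: +1307 days → 17 January 2029.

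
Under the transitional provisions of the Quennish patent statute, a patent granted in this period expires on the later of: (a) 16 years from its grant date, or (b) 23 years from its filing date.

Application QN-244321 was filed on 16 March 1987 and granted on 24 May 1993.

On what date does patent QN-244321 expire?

2010-03-16

(a) grant + 16 years → 24 May 2009.
(b) filing + 23 years → 16 March 2010.
Later of the two: 16 March 2010.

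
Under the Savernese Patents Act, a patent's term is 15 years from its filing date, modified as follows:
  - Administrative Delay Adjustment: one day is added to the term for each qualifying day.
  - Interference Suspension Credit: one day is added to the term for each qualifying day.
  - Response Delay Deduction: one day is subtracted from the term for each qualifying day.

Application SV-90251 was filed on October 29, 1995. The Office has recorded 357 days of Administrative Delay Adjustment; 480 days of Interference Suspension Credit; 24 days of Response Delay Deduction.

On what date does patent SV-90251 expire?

Base term: filing date + 15 years → 29 October 2010.
Administrative Delay Adjustment: +357 days → 21 October 2011.
Interference Suspension Credit: +480 days → 12 February 2013.
Response Delay Deduction: −24 days → 19 January 2013.

2013-01-19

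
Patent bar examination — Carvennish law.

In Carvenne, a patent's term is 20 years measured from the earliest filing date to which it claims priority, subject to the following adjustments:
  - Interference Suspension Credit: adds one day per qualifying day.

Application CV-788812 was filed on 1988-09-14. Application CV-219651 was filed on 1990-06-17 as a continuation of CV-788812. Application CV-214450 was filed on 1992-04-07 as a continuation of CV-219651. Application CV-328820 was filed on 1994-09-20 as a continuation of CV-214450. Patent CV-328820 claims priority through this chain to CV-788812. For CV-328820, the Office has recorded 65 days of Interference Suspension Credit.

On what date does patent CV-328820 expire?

2008-11-18

Earliest priority filing: 14 September 1988.
Base term: 14 September 1988 + 20 years → 14 September 2008.
Interference Suspension Credit: +65 days → 18 November 2008.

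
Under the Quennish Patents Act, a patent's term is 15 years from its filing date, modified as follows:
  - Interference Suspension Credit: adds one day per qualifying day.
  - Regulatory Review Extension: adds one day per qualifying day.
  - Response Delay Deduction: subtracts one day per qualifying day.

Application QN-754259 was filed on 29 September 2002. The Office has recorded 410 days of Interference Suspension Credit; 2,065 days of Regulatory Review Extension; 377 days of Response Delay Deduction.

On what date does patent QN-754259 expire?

June 28, 2023

Base term: filing date + 15 years → 29 September 2017.
Interference Suspension Credit: +410 days → 13 November 2018.
Regulatory Review Extension: +2065 days → 9 July 2024.
Response Delay Deduction: −377 days → 28 June 2023.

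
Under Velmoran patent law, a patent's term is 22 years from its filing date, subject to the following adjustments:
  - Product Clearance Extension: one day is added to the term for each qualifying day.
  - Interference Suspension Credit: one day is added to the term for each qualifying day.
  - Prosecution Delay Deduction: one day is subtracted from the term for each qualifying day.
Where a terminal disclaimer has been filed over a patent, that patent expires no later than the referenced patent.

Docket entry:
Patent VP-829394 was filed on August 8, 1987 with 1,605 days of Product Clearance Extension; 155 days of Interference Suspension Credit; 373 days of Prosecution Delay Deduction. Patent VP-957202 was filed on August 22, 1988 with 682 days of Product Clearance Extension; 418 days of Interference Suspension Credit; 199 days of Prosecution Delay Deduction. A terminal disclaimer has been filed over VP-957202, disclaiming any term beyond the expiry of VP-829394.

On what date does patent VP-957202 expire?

Natural term of VP-957202:
  Base: filing + 22 years → 22 August 2010.
  Product Clearance Extension: +682 days → 4 July 2012.
  Interference Suspension Credit: +418 days → 26 August 2013.
  Prosecution Delay Deduction: −199 days → 8 February 2013.
Expiry of referenced patent VP-829394:
  Base: filing + 22 years → 8 August 2009.
  Product Clearance Extension: +1605 days → 30 December 2013.
  Interference Suspension Credit: +155 days → 3 June 2014.
  Prosecution Delay Deduction: −373 days → 26 May 2013.
Terminal disclaimer: VP-957202 expires on the earlier of 8 February 2013 and 26 May 2013.

2013-02-08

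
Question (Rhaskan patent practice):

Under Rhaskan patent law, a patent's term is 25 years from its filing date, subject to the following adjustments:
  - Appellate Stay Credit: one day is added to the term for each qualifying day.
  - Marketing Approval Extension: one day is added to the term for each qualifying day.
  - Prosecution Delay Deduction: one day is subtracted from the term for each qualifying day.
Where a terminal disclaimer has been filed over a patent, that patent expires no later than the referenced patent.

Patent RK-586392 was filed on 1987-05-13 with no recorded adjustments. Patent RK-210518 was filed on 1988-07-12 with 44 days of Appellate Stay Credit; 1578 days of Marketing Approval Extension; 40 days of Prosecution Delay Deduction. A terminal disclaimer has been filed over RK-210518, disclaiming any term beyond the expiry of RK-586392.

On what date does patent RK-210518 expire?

Natural term of RK-210518:
  Base: filing + 25 years → 12 July 2013.
  Appellate Stay Credit: +44 days → 25 August 2013.
  Marketing Approval Extension: +1578 days → 20 December 2017.
  Prosecution Delay Deduction: −40 days → 10 November 2017.
Expiry of referenced patent RK-586392:
  Base: filing + 25 years → 13 May 2012.
Terminal disclaimer: RK-210518 expires on the earlier of 10 November 2017 and 13 May 2012.

2012-05-13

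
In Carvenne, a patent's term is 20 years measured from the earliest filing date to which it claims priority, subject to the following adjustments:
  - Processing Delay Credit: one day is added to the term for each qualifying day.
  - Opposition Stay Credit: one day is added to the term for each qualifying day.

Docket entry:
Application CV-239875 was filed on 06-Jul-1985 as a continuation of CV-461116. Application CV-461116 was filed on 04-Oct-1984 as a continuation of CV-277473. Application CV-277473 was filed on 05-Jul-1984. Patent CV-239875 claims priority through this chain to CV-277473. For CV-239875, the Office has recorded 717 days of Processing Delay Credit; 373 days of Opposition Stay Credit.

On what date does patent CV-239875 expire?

June 30, 2007

Earliest priority filing: 5 July 1984.
Base term: 5 July 1984 + 20 years → 5 July 2004.
Processing Delay Credit: +717 days → 22 June 2006.
Opposition Stay Credit: +373 days → 30 June 2007.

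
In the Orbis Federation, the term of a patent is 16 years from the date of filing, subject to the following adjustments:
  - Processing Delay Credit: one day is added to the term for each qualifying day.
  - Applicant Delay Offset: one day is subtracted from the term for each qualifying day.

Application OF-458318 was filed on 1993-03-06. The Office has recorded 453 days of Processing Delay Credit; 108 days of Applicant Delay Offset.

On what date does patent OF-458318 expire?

February 14, 2010

Base term: filing date + 16 years → 6 March 2009.
Processing Delay Credit: +453 days → 2 June 2010.
Applicant Delay Offset: −108 days → 14 February 2010.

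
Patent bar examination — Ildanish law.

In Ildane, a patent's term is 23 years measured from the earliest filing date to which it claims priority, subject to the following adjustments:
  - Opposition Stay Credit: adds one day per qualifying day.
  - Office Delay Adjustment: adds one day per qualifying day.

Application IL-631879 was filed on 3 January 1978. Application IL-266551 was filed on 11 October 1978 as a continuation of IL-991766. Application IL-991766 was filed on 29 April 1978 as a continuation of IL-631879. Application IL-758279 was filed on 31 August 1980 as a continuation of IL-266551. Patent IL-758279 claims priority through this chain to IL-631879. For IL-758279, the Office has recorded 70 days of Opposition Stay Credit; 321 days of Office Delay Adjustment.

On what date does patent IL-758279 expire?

Earliest priority filing: 3 January 1978.
Base term: 3 January 1978 + 23 years → 3 January 2001.
Opposition Stay Credit: +70 days → 14 March 2001.
Office Delay Adjustment: +321 days → 29 January 2002.

January 29, 2002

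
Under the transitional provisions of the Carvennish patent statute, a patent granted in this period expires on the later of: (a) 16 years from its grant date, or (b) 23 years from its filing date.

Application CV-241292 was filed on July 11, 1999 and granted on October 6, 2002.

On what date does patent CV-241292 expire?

(a) grant + 16 years → 6 October 2018.
(b) filing + 23 years → 11 July 2022.
Later of the two: 11 July 2022.

July 11, 2022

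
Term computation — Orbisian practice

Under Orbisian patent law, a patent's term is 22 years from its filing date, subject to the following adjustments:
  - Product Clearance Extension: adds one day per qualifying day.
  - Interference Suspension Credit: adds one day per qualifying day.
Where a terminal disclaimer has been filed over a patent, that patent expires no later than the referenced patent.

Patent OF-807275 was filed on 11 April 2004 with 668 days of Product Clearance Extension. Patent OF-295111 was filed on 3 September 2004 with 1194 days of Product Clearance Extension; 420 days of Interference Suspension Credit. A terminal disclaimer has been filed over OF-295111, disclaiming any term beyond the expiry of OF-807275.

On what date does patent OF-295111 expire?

February 8, 2028

Natural term of OF-295111:
  Base: filing + 22 years → 3 September 2026.
  Product Clearance Extension: +1194 days → 10 December 2029.
  Interference Suspension Credit: +420 days → 3 February 2031.
Expiry of referenced patent OF-807275:
  Base: filing + 22 years → 11 April 2026.
  Product Clearance Extension: +668 days → 8 February 2028.
Terminal disclaimer: OF-295111 expires on the earlier of 3 February 2031 and 8 February 2028.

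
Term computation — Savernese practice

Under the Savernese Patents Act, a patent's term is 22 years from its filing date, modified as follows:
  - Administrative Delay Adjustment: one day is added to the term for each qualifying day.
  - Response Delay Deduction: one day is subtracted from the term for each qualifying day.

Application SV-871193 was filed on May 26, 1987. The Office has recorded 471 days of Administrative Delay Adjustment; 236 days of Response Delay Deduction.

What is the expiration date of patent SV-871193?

2010-01-16

Base term: filing date + 22 years → 26 May 2009.
Administrative Delay Adjustment: +471 days → 9 September 2010.
Response Delay Deduction: −236 days → 16 January 2010.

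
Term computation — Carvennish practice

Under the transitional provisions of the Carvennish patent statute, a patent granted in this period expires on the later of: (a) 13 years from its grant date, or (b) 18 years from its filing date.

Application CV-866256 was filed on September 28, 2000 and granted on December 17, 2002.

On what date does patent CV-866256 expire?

(a) grant + 13 years → 17 December 2015.
(b) filing + 18 years → 28 September 2018.
Later of the two: 28 September 2018.

September 28, 2018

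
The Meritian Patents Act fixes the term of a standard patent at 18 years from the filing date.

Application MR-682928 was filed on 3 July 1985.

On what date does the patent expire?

2003-07-03

Filing date + 18 years → 3 July 2003.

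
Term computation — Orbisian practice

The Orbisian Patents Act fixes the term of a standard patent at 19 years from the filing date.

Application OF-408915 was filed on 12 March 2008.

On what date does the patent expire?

2027-03-12

Filing date + 19 years → 12 March 2027.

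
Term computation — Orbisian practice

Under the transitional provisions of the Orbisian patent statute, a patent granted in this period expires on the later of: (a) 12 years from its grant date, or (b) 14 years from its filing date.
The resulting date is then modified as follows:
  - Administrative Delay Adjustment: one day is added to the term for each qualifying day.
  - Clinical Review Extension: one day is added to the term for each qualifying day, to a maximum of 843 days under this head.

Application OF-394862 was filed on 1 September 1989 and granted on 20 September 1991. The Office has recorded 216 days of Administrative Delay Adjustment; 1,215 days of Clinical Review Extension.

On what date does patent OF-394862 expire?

(a) grant + 12 years → 20 September 2003.
(b) filing + 14 years → 1 September 2003.
Later of the two: 20 September 2003.
Administrative Delay Adjustment: +216 days → 23 April 2004.
Clinical Review Extension: 1215 days claimed exceeds the 843-day cap, so +843 days → 14 August 2006.

2006-08-14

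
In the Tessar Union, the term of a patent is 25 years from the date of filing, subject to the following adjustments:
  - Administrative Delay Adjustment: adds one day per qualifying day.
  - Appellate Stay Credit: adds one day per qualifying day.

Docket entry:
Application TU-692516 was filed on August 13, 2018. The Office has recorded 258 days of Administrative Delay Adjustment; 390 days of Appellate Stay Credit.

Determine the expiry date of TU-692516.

May 22, 2045

Base term: filing date + 25 years → 13 August 2043.
Administrative Delay Adjustment: +258 days → 27 April 2044.
Appellate Stay Credit: +390 days → 22 May 2045.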